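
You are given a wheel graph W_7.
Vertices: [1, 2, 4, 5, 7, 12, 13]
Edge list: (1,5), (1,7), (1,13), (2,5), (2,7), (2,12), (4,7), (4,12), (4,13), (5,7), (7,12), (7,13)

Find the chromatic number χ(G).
χ(G) = 3

Clique number ω(G) = 3 (lower bound: χ ≥ ω).
The clique on [1, 7, 13] has size 3, forcing χ ≥ 3, and the coloring below uses 3 colors, so χ(G) = 3.
A valid 3-coloring: color 1: [7]; color 2: [5, 12, 13]; color 3: [1, 2, 4].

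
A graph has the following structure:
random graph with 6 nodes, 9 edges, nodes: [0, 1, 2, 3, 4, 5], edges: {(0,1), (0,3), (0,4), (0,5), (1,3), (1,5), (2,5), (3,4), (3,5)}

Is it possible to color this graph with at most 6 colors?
Yes, G is 6-colorable

A valid 6-coloring: color 1: [2, 3]; color 2: [4, 5]; color 3: [0]; color 4: [1].
(χ(G) = 4 ≤ 6.)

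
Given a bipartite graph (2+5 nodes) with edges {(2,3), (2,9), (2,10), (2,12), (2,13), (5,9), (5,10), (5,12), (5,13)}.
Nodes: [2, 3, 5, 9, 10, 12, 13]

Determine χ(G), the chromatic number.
Clique number ω(G) = 2 (lower bound: χ ≥ ω).
The graph is bipartite (no odd cycle), so 2 colors suffice: χ(G) = 2.
A valid 2-coloring: color 1: [2, 5]; color 2: [3, 9, 10, 12, 13].

χ(G) = 2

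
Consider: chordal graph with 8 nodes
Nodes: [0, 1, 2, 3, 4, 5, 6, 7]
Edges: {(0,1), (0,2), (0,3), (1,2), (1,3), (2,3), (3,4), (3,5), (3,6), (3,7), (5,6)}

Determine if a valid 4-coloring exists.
A valid 4-coloring: color 1: [3]; color 2: [2, 4, 5, 7]; color 3: [0, 6]; color 4: [1].
(χ(G) = 4 ≤ 4.)

Yes, G is 4-colorable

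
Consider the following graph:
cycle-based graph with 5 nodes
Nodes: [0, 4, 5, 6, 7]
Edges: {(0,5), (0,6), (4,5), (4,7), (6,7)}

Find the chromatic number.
χ(G) = 3

Clique number ω(G) = 2 (lower bound: χ ≥ ω).
Odd cycle [0, 5, 4, 7, 6] needs 3 colors (χ ≥ 3).
The coloring below uses 3 colors, so χ(G) = 3.
A valid 3-coloring: color 1: [0, 7]; color 2: [5, 6]; color 3: [4].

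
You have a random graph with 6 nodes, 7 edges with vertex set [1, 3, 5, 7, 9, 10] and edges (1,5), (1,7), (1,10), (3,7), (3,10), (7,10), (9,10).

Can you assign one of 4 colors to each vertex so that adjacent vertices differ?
Yes, G is 4-colorable

A valid 4-coloring: color 1: [5, 10]; color 2: [1, 3, 9]; color 3: [7].
(χ(G) = 3 ≤ 4.)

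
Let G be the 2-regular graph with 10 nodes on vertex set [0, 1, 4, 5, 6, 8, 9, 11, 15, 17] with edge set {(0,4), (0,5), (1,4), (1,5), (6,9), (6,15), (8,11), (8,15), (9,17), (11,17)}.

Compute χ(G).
χ(G) = 2

Clique number ω(G) = 2 (lower bound: χ ≥ ω).
The graph is bipartite (no odd cycle), so 2 colors suffice: χ(G) = 2.
A valid 2-coloring: color 1: [0, 1, 9, 11, 15]; color 2: [4, 5, 6, 8, 17].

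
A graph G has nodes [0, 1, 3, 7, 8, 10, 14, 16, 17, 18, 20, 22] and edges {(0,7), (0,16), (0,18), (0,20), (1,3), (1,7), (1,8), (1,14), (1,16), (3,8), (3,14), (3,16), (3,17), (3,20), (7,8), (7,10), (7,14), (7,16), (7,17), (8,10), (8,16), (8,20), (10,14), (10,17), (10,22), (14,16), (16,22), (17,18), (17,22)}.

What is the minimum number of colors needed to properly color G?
Clique number ω(G) = 4 (lower bound: χ ≥ ω).
The clique on [1, 3, 8, 16] has size 4, forcing χ ≥ 4, and the coloring below uses 4 colors, so χ(G) = 4.
A valid 4-coloring: color 1: [10, 16, 18, 20]; color 2: [3, 7, 22]; color 3: [0, 8, 14, 17]; color 4: [1].

χ(G) = 4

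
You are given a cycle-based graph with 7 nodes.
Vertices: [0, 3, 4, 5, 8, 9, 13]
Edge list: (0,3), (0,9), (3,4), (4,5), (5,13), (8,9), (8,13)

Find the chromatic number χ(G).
Clique number ω(G) = 2 (lower bound: χ ≥ ω).
Odd cycle [3, 0, 9, 8, 13, 5, 4] needs 3 colors (χ ≥ 3).
The coloring below uses 3 colors, so χ(G) = 3.
A valid 3-coloring: color 1: [3, 5, 9]; color 2: [0, 4, 8]; color 3: [13].

χ(G) = 3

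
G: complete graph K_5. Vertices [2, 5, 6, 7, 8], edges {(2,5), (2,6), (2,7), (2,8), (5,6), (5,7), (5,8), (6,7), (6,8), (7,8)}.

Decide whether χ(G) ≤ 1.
No, G is not 1-colorable

The clique on vertices [2, 5, 6, 7, 8] has size 5 > 1, so it alone needs 5 colors.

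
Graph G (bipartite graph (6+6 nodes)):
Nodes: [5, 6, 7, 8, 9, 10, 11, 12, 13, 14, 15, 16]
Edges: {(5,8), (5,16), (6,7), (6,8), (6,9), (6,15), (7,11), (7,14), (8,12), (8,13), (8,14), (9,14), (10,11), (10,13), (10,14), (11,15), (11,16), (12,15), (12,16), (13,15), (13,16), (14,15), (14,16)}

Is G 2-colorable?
Yes, G is 2-colorable

A valid 2-coloring: color 1: [5, 6, 11, 12, 13, 14]; color 2: [7, 8, 9, 10, 15, 16].
(χ(G) = 2 ≤ 2.)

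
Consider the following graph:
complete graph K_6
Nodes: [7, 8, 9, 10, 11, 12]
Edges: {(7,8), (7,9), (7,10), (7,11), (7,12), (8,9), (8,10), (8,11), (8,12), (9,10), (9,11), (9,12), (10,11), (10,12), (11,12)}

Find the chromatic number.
Clique number ω(G) = 6 (lower bound: χ ≥ ω).
The clique on [7, 8, 9, 10, 11, 12] has size 6, forcing χ ≥ 6, and the coloring below uses 6 colors, so χ(G) = 6.
A valid 6-coloring: color 1: [8]; color 2: [7]; color 3: [9]; color 4: [10]; color 5: [11]; color 6: [12].

χ(G) = 6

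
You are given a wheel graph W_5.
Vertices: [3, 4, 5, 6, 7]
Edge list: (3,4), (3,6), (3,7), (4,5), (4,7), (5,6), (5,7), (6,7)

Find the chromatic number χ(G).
χ(G) = 3

Clique number ω(G) = 3 (lower bound: χ ≥ ω).
The clique on [3, 4, 7] has size 3, forcing χ ≥ 3, and the coloring below uses 3 colors, so χ(G) = 3.
A valid 3-coloring: color 1: [7]; color 2: [4, 6]; color 3: [3, 5].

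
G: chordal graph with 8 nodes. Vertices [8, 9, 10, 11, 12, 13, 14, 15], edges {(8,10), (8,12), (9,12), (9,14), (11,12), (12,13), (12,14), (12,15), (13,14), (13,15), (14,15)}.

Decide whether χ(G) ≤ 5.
Yes, G is 5-colorable

A valid 5-coloring: color 1: [10, 12]; color 2: [8, 11, 14]; color 3: [9, 13]; color 4: [15].
(χ(G) = 4 ≤ 5.)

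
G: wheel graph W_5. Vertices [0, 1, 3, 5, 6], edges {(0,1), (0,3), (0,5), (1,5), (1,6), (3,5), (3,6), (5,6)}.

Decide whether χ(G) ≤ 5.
Yes, G is 5-colorable

A valid 5-coloring: color 1: [5]; color 2: [1, 3]; color 3: [0, 6].
(χ(G) = 3 ≤ 5.)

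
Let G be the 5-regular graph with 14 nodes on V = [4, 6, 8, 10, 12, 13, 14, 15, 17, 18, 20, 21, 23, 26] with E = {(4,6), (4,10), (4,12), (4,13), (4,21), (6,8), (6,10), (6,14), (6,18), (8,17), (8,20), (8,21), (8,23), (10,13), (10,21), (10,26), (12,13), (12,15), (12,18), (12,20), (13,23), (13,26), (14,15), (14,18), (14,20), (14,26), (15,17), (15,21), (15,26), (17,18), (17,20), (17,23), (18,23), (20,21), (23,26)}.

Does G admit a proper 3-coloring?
No, G is not 3-colorable

Suppose a proper 3-coloring c exists. The clique [4, 6, 10] takes 3 distinct colors; by symmetry let c(4) = 1, c(6) = 2, c(10) = 3.
- Vertex 13: neighbors [4, 10] already have colors [1, 3] ⇒ c(13) = 2.
- Vertex 12: neighbors [4, 13] already have colors [1, 2] ⇒ c(12) = 3.
- Vertex 18: neighbors [6, 12] already have colors [2, 3] ⇒ c(18) = 1.
- Vertex 14: neighbors [18, 6] already have colors [1, 2] ⇒ c(14) = 3.
- Vertex 21: neighbors [4, 10] already have colors [1, 3] ⇒ c(21) = 2.
- Vertex 23: neighbors [18, 13] already have colors [1, 2] ⇒ c(23) = 3.
- Vertex 17: neighbors [18, 23] already have colors [1, 3] ⇒ c(17) = 2.
- Vertex 8: neighbors [6, 23] already have colors [2, 3] ⇒ c(8) = 1.
- Vertex 20: neighbors [8, 17, 12] already have colors [1, 2, 3] — all 3 colors blocked. Contradiction.
The forced assignments end in a contradiction, so G has no proper 3-coloring (χ ≥ 4).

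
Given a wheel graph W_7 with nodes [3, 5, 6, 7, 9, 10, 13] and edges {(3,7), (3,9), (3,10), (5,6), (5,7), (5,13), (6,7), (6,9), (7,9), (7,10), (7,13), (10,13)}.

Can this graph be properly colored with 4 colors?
A valid 4-coloring: color 1: [7]; color 2: [5, 9, 10]; color 3: [3, 6, 13].
(χ(G) = 3 ≤ 4.)

Yes, G is 4-colorable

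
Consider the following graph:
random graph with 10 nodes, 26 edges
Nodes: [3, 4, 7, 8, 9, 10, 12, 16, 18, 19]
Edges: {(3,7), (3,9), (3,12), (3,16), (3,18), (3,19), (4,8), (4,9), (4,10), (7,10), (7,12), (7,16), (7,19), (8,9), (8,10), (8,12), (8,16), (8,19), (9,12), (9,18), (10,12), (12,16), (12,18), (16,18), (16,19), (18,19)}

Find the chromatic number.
χ(G) = 4

Clique number ω(G) = 4 (lower bound: χ ≥ ω).
The clique on [3, 16, 18, 19] has size 4, forcing χ ≥ 4, and the coloring below uses 4 colors, so χ(G) = 4.
A valid 4-coloring: color 1: [4, 12, 19]; color 2: [3, 10]; color 3: [9, 16]; color 4: [7, 8, 18].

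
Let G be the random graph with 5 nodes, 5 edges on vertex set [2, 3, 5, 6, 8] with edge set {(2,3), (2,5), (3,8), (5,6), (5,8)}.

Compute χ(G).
χ(G) = 2

Clique number ω(G) = 2 (lower bound: χ ≥ ω).
The graph is bipartite (no odd cycle), so 2 colors suffice: χ(G) = 2.
A valid 2-coloring: color 1: [3, 5]; color 2: [2, 6, 8].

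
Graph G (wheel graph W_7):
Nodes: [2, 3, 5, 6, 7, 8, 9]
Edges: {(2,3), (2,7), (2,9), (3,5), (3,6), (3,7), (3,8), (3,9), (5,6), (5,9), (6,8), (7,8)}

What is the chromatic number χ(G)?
χ(G) = 3

Clique number ω(G) = 3 (lower bound: χ ≥ ω).
The clique on [3, 6, 8] has size 3, forcing χ ≥ 3, and the coloring below uses 3 colors, so χ(G) = 3.
A valid 3-coloring: color 1: [3]; color 2: [2, 5, 8]; color 3: [6, 7, 9].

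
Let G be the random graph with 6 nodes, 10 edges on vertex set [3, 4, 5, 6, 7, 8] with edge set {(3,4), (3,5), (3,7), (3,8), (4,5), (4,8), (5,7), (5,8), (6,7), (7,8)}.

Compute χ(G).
Clique number ω(G) = 4 (lower bound: χ ≥ ω).
The clique on [3, 4, 5, 8] has size 4, forcing χ ≥ 4, and the coloring below uses 4 colors, so χ(G) = 4.
A valid 4-coloring: color 1: [3, 6]; color 2: [8]; color 3: [5]; color 4: [4, 7].

χ(G) = 4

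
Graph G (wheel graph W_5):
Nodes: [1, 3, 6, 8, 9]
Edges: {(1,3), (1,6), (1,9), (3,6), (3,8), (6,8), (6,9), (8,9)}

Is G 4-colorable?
A valid 4-coloring: color 1: [6]; color 2: [3, 9]; color 3: [1, 8].
(χ(G) = 3 ≤ 4.)

Yes, G is 4-colorable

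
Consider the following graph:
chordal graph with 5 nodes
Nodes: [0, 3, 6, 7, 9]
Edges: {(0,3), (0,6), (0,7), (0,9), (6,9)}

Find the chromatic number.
Clique number ω(G) = 3 (lower bound: χ ≥ ω).
The clique on [0, 6, 9] has size 3, forcing χ ≥ 3, and the coloring below uses 3 colors, so χ(G) = 3.
A valid 3-coloring: color 1: [0]; color 2: [3, 7, 9]; color 3: [6].

χ(G) = 3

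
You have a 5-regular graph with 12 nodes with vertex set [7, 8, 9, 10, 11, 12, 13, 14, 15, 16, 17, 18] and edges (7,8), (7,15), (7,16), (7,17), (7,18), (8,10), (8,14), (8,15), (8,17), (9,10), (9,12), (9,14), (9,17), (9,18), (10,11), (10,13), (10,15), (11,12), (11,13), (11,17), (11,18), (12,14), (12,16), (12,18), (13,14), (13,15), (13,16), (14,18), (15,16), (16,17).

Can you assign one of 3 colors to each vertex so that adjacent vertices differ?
The clique on vertices [9, 12, 14, 18] has size 4 > 3, so it alone needs 4 colors.

No, G is not 3-colorable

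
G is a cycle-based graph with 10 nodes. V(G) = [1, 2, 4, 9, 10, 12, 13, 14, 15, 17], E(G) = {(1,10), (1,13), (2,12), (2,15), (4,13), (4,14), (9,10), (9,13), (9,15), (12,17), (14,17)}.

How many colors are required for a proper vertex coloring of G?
Clique number ω(G) = 2 (lower bound: χ ≥ ω).
The graph is bipartite (no odd cycle), so 2 colors suffice: χ(G) = 2.
A valid 2-coloring: color 1: [10, 12, 13, 14, 15]; color 2: [1, 2, 4, 9, 17].

χ(G) = 2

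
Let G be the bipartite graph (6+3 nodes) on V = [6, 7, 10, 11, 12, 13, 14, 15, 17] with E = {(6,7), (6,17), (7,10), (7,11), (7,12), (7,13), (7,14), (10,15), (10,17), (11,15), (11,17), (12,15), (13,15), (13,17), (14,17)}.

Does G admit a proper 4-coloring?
A valid 4-coloring: color 1: [7, 15, 17]; color 2: [6, 10, 11, 12, 13, 14].
(χ(G) = 2 ≤ 4.)

Yes, G is 4-colorable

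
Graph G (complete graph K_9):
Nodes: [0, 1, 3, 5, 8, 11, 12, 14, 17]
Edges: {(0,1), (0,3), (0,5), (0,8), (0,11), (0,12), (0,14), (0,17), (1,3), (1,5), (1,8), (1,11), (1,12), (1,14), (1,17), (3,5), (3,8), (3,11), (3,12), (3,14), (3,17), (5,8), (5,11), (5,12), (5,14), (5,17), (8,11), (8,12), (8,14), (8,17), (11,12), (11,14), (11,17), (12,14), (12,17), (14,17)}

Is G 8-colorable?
The clique on vertices [0, 1, 3, 5, 8, 11, 12, 14, 17] has size 9 > 8, so it alone needs 9 colors.

No, G is not 8-colorable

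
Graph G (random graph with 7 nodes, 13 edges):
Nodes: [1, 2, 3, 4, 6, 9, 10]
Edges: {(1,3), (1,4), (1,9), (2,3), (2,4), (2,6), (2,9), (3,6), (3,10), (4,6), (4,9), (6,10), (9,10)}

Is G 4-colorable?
Yes, G is 4-colorable

A valid 4-coloring: color 1: [1, 2, 10]; color 2: [3, 4]; color 3: [6, 9].
(χ(G) = 3 ≤ 4.)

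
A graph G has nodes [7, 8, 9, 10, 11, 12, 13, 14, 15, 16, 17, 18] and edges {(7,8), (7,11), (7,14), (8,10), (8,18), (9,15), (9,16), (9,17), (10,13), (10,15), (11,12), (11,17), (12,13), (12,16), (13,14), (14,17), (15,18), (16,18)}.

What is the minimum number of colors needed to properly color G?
Clique number ω(G) = 2 (lower bound: χ ≥ ω).
Odd cycle [14, 7, 8, 10, 13] needs 3 colors (χ ≥ 3).
The coloring below uses 3 colors, so χ(G) = 3.
A valid 3-coloring: color 1: [7, 13, 15, 16, 17]; color 2: [9, 10, 12, 14, 18]; color 3: [8, 11].

χ(G) = 3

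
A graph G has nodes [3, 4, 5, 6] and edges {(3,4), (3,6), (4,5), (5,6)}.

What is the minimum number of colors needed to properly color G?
χ(G) = 2

Clique number ω(G) = 2 (lower bound: χ ≥ ω).
The graph is bipartite (no odd cycle), so 2 colors suffice: χ(G) = 2.
A valid 2-coloring: color 1: [4, 6]; color 2: [3, 5].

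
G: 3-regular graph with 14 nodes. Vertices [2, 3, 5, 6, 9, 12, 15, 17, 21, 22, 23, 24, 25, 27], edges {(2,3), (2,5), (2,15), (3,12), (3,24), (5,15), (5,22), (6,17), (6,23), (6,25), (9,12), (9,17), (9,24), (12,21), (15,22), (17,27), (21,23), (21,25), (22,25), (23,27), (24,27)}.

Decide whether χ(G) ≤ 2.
The clique on vertices [2, 5, 15] has size 3 > 2, so it alone needs 3 colors.

No, G is not 2-colorable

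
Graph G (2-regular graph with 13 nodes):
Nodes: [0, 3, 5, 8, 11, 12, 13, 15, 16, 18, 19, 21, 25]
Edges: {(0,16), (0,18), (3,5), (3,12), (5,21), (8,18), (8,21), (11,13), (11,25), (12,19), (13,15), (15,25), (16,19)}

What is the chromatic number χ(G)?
Clique number ω(G) = 2 (lower bound: χ ≥ ω).
Odd cycle [0, 16, 19, 12, 3, 5, 21, 8, 18] needs 3 colors (χ ≥ 3).
The coloring below uses 3 colors, so χ(G) = 3.
A valid 3-coloring: color 1: [0, 3, 8, 11, 15, 19]; color 2: [5, 12, 13, 16, 18, 25]; color 3: [21].

χ(G) = 3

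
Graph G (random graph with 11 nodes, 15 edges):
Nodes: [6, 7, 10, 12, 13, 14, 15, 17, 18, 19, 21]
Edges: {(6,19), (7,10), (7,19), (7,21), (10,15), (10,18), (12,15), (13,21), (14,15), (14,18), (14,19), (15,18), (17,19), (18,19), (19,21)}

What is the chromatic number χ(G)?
Clique number ω(G) = 3 (lower bound: χ ≥ ω).
The clique on [10, 15, 18] has size 3, forcing χ ≥ 3, and the coloring below uses 3 colors, so χ(G) = 3.
A valid 3-coloring: color 1: [13, 15, 19]; color 2: [6, 7, 12, 17, 18]; color 3: [10, 14, 21].

χ(G) = 3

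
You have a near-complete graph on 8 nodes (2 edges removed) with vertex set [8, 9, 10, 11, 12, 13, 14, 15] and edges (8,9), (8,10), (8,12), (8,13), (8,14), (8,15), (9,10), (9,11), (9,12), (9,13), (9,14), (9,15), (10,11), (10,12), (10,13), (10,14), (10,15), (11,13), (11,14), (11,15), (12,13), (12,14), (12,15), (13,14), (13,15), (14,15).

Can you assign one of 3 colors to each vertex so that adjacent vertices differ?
No, G is not 3-colorable

The clique on vertices [8, 9, 10, 12, 13, 14, 15] has size 7 > 3, so it alone needs 7 colors.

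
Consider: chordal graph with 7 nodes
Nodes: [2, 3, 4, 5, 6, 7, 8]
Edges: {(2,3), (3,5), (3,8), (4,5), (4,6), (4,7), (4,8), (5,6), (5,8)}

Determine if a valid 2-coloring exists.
The clique on vertices [3, 5, 8] has size 3 > 2, so it alone needs 3 colors.

No, G is not 2-colorable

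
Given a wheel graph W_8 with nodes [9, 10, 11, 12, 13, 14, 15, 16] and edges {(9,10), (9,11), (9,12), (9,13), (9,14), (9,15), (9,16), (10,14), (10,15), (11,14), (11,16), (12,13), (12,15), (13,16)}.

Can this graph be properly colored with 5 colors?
A valid 5-coloring: color 1: [9]; color 2: [10, 12, 16]; color 3: [11, 13, 15]; color 4: [14].
(χ(G) = 4 ≤ 5.)

Yes, G is 5-colorable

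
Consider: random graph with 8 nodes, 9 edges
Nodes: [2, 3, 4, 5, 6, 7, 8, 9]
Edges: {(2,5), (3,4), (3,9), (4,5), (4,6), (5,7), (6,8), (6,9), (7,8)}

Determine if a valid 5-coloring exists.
A valid 5-coloring: color 1: [2, 4, 8, 9]; color 2: [3, 5, 6]; color 3: [7].
(χ(G) = 3 ≤ 5.)

Yes, G is 5-colorable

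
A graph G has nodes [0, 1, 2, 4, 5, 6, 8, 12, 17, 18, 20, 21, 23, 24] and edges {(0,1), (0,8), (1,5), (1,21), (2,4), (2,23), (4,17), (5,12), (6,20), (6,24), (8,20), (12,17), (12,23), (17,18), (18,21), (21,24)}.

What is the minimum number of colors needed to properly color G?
Clique number ω(G) = 2 (lower bound: χ ≥ ω).
Odd cycle [17, 4, 2, 23, 12] needs 3 colors (χ ≥ 3).
The coloring below uses 3 colors, so χ(G) = 3.
A valid 3-coloring: color 1: [1, 4, 6, 8, 12, 18]; color 2: [0, 5, 17, 20, 21, 23]; color 3: [2, 24].

χ(G) = 3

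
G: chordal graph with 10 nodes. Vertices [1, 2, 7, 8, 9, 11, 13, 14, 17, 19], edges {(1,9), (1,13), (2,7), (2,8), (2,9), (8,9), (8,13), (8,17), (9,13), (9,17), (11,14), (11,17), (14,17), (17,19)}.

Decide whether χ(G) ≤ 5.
A valid 5-coloring: color 1: [7, 9, 11, 19]; color 2: [2, 13, 17]; color 3: [1, 8, 14].
(χ(G) = 3 ≤ 5.)

Yes, G is 5-colorable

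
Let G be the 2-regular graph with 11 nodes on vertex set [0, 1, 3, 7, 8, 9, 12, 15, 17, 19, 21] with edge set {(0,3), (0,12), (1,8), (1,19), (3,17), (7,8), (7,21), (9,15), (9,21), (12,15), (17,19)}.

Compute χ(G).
Clique number ω(G) = 2 (lower bound: χ ≥ ω).
Odd cycle [9, 15, 12, 0, 3, 17, 19, 1, 8, 7, 21] needs 3 colors (χ ≥ 3).
The coloring below uses 3 colors, so χ(G) = 3.
A valid 3-coloring: color 1: [0, 1, 7, 9, 17]; color 2: [3, 8, 15, 19, 21]; color 3: [12].

χ(G) = 3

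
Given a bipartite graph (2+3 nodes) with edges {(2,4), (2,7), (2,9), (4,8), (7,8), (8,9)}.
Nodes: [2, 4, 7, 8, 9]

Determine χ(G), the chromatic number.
χ(G) = 2

Clique number ω(G) = 2 (lower bound: χ ≥ ω).
The graph is bipartite (no odd cycle), so 2 colors suffice: χ(G) = 2.
A valid 2-coloring: color 1: [2, 8]; color 2: [4, 7, 9].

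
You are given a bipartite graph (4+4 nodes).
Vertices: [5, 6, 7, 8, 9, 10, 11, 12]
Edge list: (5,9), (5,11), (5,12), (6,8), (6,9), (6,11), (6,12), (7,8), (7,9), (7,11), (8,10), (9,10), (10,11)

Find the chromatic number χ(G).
χ(G) = 2

Clique number ω(G) = 2 (lower bound: χ ≥ ω).
The graph is bipartite (no odd cycle), so 2 colors suffice: χ(G) = 2.
A valid 2-coloring: color 1: [5, 6, 7, 10]; color 2: [8, 9, 11, 12].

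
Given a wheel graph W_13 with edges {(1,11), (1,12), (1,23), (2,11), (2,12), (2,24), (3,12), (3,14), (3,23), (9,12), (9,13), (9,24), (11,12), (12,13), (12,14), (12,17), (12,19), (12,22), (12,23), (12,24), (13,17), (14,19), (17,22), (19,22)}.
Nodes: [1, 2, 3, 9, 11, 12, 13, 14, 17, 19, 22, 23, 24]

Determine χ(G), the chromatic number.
Clique number ω(G) = 3 (lower bound: χ ≥ ω).
The clique on [1, 11, 12] has size 3, forcing χ ≥ 3, and the coloring below uses 3 colors, so χ(G) = 3.
A valid 3-coloring: color 1: [12]; color 2: [11, 13, 14, 22, 23, 24]; color 3: [1, 2, 3, 9, 17, 19].

χ(G) = 3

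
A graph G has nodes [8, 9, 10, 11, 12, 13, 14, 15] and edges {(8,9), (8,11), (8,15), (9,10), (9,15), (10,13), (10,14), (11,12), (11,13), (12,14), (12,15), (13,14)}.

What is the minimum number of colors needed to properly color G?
χ(G) = 3

Clique number ω(G) = 3 (lower bound: χ ≥ ω).
The clique on [8, 9, 15] has size 3, forcing χ ≥ 3, and the coloring below uses 3 colors, so χ(G) = 3.
A valid 3-coloring: color 1: [10, 11, 15]; color 2: [8, 12, 13]; color 3: [9, 14].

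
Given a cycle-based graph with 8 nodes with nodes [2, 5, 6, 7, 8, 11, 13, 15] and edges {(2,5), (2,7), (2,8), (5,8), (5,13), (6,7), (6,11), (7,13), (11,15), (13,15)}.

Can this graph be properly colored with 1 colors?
No, G is not 1-colorable

The clique on vertices [2, 5, 8] has size 3 > 1, so it alone needs 3 colors.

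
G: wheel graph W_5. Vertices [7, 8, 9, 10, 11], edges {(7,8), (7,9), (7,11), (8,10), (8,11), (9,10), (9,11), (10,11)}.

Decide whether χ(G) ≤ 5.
Yes, G is 5-colorable

A valid 5-coloring: color 1: [11]; color 2: [8, 9]; color 3: [7, 10].
(χ(G) = 3 ≤ 5.)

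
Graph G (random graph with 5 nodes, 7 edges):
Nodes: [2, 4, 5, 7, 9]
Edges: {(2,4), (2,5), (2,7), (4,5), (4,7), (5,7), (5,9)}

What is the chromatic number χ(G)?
Clique number ω(G) = 4 (lower bound: χ ≥ ω).
The clique on [2, 4, 5, 7] has size 4, forcing χ ≥ 4, and the coloring below uses 4 colors, so χ(G) = 4.
A valid 4-coloring: color 1: [5]; color 2: [7, 9]; color 3: [4]; color 4: [2].

χ(G) = 4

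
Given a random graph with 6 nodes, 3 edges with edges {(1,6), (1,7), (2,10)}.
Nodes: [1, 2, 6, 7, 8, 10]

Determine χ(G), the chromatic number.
Clique number ω(G) = 2 (lower bound: χ ≥ ω).
The graph is bipartite (no odd cycle), so 2 colors suffice: χ(G) = 2.
A valid 2-coloring: color 1: [1, 2, 8]; color 2: [6, 7, 10].

χ(G) = 2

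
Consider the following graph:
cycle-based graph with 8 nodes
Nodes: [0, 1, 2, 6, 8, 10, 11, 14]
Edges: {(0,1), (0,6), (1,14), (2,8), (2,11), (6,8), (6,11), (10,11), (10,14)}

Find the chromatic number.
χ(G) = 2

Clique number ω(G) = 2 (lower bound: χ ≥ ω).
The graph is bipartite (no odd cycle), so 2 colors suffice: χ(G) = 2.
A valid 2-coloring: color 1: [1, 2, 6, 10]; color 2: [0, 8, 11, 14].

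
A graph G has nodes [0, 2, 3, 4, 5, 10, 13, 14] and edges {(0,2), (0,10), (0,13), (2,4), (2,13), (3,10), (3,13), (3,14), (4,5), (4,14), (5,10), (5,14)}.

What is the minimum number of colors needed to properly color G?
χ(G) = 3

Clique number ω(G) = 3 (lower bound: χ ≥ ω).
The clique on [0, 2, 13] has size 3, forcing χ ≥ 3, and the coloring below uses 3 colors, so χ(G) = 3.
A valid 3-coloring: color 1: [0, 3, 5]; color 2: [2, 10, 14]; color 3: [4, 13].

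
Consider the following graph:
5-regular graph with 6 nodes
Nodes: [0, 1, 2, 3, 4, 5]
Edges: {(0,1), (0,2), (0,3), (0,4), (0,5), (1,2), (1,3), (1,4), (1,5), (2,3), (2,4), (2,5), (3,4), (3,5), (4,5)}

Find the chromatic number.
χ(G) = 6

Clique number ω(G) = 6 (lower bound: χ ≥ ω).
The clique on [0, 1, 2, 3, 4, 5] has size 6, forcing χ ≥ 6, and the coloring below uses 6 colors, so χ(G) = 6.
A valid 6-coloring: color 1: [5]; color 2: [4]; color 3: [0]; color 4: [2]; color 5: [3]; color 6: [1].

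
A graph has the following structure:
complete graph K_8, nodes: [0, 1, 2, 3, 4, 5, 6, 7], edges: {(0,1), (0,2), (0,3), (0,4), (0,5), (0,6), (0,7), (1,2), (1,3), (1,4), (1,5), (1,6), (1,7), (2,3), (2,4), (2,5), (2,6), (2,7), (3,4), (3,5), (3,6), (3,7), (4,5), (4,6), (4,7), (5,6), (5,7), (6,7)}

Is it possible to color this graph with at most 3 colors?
The clique on vertices [0, 1, 2, 3, 4, 5, 6, 7] has size 8 > 3, so it alone needs 8 colors.

No, G is not 3-colorable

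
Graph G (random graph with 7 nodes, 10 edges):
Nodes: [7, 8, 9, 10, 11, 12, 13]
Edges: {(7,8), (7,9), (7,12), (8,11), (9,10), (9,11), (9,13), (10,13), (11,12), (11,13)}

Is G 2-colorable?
No, G is not 2-colorable

The clique on vertices [9, 10, 13] has size 3 > 2, so it alone needs 3 colors.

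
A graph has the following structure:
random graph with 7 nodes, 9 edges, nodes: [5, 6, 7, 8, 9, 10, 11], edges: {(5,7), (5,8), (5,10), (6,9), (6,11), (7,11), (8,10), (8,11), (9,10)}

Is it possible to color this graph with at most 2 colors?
No, G is not 2-colorable

The clique on vertices [5, 8, 10] has size 3 > 2, so it alone needs 3 colors.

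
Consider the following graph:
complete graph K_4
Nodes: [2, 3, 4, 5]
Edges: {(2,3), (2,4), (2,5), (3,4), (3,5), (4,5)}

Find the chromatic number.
Clique number ω(G) = 4 (lower bound: χ ≥ ω).
The clique on [2, 3, 4, 5] has size 4, forcing χ ≥ 4, and the coloring below uses 4 colors, so χ(G) = 4.
A valid 4-coloring: color 1: [5]; color 2: [4]; color 3: [3]; color 4: [2].

χ(G) = 4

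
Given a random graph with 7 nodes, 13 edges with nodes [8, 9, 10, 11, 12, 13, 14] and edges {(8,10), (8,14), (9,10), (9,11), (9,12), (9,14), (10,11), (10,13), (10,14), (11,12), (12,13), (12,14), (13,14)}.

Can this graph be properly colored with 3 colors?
A valid 3-coloring: color 1: [11, 14]; color 2: [10, 12]; color 3: [8, 9, 13].
(χ(G) = 3 ≤ 3.)

Yes, G is 3-colorable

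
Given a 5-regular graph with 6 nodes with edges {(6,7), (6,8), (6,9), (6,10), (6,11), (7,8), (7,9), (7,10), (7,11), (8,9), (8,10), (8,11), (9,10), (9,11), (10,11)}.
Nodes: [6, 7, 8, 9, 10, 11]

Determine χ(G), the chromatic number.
χ(G) = 6

Clique number ω(G) = 6 (lower bound: χ ≥ ω).
The clique on [6, 7, 8, 9, 10, 11] has size 6, forcing χ ≥ 6, and the coloring below uses 6 colors, so χ(G) = 6.
A valid 6-coloring: color 1: [6]; color 2: [10]; color 3: [11]; color 4: [8]; color 5: [9]; color 6: [7].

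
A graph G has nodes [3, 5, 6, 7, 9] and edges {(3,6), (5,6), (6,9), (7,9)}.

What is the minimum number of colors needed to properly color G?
Clique number ω(G) = 2 (lower bound: χ ≥ ω).
The graph is bipartite (no odd cycle), so 2 colors suffice: χ(G) = 2.
A valid 2-coloring: color 1: [6, 7]; color 2: [3, 5, 9].

χ(G) = 2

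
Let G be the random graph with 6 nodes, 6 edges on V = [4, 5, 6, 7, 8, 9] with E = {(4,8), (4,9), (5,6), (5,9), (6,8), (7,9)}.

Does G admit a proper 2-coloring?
No, G is not 2-colorable

Odd cycle [8, 4, 9, 5, 6] needs 3 colors (χ ≥ 3).
Hence χ(G) ≥ 3 > 2, so no proper 2-coloring exists.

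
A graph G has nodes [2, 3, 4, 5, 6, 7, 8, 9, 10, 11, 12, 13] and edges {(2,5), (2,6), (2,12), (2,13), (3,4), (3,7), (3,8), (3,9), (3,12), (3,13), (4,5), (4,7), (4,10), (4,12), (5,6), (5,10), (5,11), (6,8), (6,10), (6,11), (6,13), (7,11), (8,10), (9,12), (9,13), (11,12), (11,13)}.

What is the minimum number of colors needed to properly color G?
Clique number ω(G) = 3 (lower bound: χ ≥ ω).
The clique on [2, 6, 13] has size 3, forcing χ ≥ 3, and the coloring below uses 3 colors, so χ(G) = 3.
A valid 3-coloring: color 1: [2, 3, 10, 11]; color 2: [5, 7, 8, 12, 13]; color 3: [4, 6, 9].

χ(G) = 3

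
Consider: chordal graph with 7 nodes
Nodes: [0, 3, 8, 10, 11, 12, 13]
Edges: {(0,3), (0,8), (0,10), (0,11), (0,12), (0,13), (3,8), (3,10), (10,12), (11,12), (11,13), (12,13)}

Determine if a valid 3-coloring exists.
The clique on vertices [0, 11, 12, 13] has size 4 > 3, so it alone needs 4 colors.

No, G is not 3-colorable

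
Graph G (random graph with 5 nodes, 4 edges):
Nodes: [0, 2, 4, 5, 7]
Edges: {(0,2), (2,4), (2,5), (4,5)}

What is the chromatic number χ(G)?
χ(G) = 3

Clique number ω(G) = 3 (lower bound: χ ≥ ω).
The clique on [2, 4, 5] has size 3, forcing χ ≥ 3, and the coloring below uses 3 colors, so χ(G) = 3.
A valid 3-coloring: color 1: [2, 7]; color 2: [0, 4]; color 3: [5].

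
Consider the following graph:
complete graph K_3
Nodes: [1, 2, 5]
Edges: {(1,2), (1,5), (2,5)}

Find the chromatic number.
χ(G) = 3

Clique number ω(G) = 3 (lower bound: χ ≥ ω).
The clique on [1, 2, 5] has size 3, forcing χ ≥ 3, and the coloring below uses 3 colors, so χ(G) = 3.
A valid 3-coloring: color 1: [5]; color 2: [2]; color 3: [1].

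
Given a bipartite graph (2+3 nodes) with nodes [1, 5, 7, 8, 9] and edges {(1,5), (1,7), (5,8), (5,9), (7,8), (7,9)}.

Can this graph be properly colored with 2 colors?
A valid 2-coloring: color 1: [5, 7]; color 2: [1, 8, 9].
(χ(G) = 2 ≤ 2.)

Yes, G is 2-colorable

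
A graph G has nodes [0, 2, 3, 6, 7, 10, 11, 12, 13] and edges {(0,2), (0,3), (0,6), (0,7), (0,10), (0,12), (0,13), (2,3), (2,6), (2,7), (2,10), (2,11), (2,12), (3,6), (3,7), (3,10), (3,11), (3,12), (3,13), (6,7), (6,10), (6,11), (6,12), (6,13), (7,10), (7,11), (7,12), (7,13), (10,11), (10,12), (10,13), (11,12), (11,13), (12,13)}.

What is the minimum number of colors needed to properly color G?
Clique number ω(G) = 7 (lower bound: χ ≥ ω).
The clique on [0, 2, 3, 6, 7, 10, 12] has size 7, forcing χ ≥ 7, and the coloring below uses 7 colors, so χ(G) = 7.
A valid 7-coloring: color 1: [10]; color 2: [7]; color 3: [12]; color 4: [3]; color 5: [6]; color 6: [0, 11]; color 7: [2, 13].

χ(G) = 7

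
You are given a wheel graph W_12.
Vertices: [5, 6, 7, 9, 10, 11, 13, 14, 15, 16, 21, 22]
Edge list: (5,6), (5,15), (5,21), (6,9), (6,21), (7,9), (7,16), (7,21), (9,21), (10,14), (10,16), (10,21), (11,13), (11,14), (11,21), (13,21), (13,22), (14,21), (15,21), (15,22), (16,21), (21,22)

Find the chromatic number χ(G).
Clique number ω(G) = 3 (lower bound: χ ≥ ω).
Odd cycle [9, 6, 5, 15, 22, 13, 11, 14, 10, 16, 7] needs 3 colors (χ ≥ 3).
Vertex 21 is adjacent to every vertex of [5, 6, 7, 9, 10, 11, 13, 14, 15, 16, 22], which already need 3 colors among themselves, so 21 needs a new color (χ ≥ 4).
The coloring below uses 4 colors, so χ(G) = 4.
A valid 4-coloring: color 1: [21]; color 2: [5, 9, 11, 16, 22]; color 3: [6, 7, 13, 14, 15]; color 4: [10].

χ(G) = 4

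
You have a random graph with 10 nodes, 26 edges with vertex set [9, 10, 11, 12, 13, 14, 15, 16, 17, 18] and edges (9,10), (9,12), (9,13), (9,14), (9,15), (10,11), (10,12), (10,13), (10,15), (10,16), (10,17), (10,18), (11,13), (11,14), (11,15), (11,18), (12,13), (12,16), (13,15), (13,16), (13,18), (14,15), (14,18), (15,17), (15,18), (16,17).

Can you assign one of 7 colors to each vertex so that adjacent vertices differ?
Yes, G is 7-colorable

A valid 7-coloring: color 1: [10, 14]; color 2: [13, 17]; color 3: [12, 15]; color 4: [9, 11, 16]; color 5: [18].
(χ(G) = 5 ≤ 7.)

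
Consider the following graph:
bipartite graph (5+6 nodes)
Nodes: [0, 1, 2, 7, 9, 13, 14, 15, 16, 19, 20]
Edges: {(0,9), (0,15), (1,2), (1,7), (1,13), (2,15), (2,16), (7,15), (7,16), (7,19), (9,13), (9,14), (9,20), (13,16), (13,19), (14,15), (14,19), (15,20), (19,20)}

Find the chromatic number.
Clique number ω(G) = 2 (lower bound: χ ≥ ω).
The graph is bipartite (no odd cycle), so 2 colors suffice: χ(G) = 2.
A valid 2-coloring: color 1: [1, 9, 15, 16, 19]; color 2: [0, 2, 7, 13, 14, 20].

χ(G) = 2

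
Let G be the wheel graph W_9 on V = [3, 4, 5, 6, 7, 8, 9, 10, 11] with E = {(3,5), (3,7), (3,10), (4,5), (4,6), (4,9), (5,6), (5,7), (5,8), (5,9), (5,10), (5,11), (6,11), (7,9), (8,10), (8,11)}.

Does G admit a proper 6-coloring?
Yes, G is 6-colorable

A valid 6-coloring: color 1: [5]; color 2: [4, 7, 10, 11]; color 3: [3, 6, 8, 9].
(χ(G) = 3 ≤ 6.)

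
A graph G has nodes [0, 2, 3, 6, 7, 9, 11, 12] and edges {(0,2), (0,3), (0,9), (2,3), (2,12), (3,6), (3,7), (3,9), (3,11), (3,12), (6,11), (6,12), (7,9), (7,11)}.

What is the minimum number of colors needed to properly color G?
χ(G) = 4

Clique number ω(G) = 3 (lower bound: χ ≥ ω).
Odd cycle [9, 7, 11, 6, 12, 2, 0] needs 3 colors (χ ≥ 3).
Vertex 3 is adjacent to every vertex of [0, 2, 6, 7, 9, 11, 12], which already need 3 colors among themselves, so 3 needs a new color (χ ≥ 4).
The coloring below uses 4 colors, so χ(G) = 4.
A valid 4-coloring: color 1: [3]; color 2: [2, 9, 11]; color 3: [0, 6, 7]; color 4: [12].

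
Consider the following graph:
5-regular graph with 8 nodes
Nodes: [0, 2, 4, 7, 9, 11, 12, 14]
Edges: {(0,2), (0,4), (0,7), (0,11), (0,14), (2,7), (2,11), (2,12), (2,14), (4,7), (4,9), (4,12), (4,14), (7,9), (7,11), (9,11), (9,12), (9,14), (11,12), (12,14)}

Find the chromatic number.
Clique number ω(G) = 4 (lower bound: χ ≥ ω).
The clique on [0, 2, 7, 11] has size 4, forcing χ ≥ 4, and the coloring below uses 4 colors, so χ(G) = 4.
A valid 4-coloring: color 1: [2, 9]; color 2: [7, 14]; color 3: [0, 12]; color 4: [4, 11].

χ(G) = 4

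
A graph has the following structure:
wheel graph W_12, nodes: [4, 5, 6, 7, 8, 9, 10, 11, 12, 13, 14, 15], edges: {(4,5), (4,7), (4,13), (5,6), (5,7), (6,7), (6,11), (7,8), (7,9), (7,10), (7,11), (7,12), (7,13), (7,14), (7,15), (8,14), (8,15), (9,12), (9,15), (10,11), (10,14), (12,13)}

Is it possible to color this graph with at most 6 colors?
Yes, G is 6-colorable

A valid 6-coloring: color 1: [7]; color 2: [5, 8, 9, 10, 13]; color 3: [4, 11, 12, 14, 15]; color 4: [6].
(χ(G) = 4 ≤ 6.)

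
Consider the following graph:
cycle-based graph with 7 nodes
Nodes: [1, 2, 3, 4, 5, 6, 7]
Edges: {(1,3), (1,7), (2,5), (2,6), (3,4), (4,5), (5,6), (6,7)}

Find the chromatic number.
χ(G) = 3

Clique number ω(G) = 3 (lower bound: χ ≥ ω).
The clique on [2, 5, 6] has size 3, forcing χ ≥ 3, and the coloring below uses 3 colors, so χ(G) = 3.
A valid 3-coloring: color 1: [3, 5, 7]; color 2: [1, 4, 6]; color 3: [2].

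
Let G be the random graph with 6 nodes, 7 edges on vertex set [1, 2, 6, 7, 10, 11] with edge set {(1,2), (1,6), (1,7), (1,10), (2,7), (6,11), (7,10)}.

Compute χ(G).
Clique number ω(G) = 3 (lower bound: χ ≥ ω).
The clique on [1, 2, 7] has size 3, forcing χ ≥ 3, and the coloring below uses 3 colors, so χ(G) = 3.
A valid 3-coloring: color 1: [1, 11]; color 2: [6, 7]; color 3: [2, 10].

χ(G) = 3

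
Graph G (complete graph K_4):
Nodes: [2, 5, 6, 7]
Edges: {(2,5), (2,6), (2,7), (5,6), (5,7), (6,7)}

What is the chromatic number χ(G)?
χ(G) = 4

Clique number ω(G) = 4 (lower bound: χ ≥ ω).
The clique on [2, 5, 6, 7] has size 4, forcing χ ≥ 4, and the coloring below uses 4 colors, so χ(G) = 4.
A valid 4-coloring: color 1: [5]; color 2: [2]; color 3: [7]; color 4: [6].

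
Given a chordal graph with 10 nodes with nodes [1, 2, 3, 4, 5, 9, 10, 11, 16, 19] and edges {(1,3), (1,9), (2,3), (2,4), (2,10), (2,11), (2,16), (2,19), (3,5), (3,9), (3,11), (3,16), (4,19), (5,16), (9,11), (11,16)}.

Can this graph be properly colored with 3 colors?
The clique on vertices [2, 3, 11, 16] has size 4 > 3, so it alone needs 4 colors.

No, G is not 3-colorable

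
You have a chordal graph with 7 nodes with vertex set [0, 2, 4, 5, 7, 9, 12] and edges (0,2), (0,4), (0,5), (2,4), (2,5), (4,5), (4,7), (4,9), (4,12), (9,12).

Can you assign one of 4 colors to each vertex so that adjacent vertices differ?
A valid 4-coloring: color 1: [4]; color 2: [2, 7, 9]; color 3: [5, 12]; color 4: [0].
(χ(G) = 4 ≤ 4.)

Yes, G is 4-colorable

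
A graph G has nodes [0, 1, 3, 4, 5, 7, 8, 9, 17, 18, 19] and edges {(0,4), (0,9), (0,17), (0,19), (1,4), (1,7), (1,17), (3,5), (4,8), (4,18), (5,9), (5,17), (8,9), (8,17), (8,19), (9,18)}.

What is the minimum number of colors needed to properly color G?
Clique number ω(G) = 2 (lower bound: χ ≥ ω).
The graph is bipartite (no odd cycle), so 2 colors suffice: χ(G) = 2.
A valid 2-coloring: color 1: [0, 1, 5, 8, 18]; color 2: [3, 4, 7, 9, 17, 19].

χ(G) = 2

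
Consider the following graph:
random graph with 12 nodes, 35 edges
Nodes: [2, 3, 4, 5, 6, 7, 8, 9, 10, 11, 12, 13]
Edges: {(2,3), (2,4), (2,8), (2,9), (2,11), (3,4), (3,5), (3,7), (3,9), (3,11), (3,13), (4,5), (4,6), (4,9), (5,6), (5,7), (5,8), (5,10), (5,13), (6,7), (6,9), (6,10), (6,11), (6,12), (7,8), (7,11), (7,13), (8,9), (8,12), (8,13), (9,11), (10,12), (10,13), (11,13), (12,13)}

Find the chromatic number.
χ(G) = 5

Clique number ω(G) = 4 (lower bound: χ ≥ ω).
Suppose a proper 4-coloring c exists. The clique [2, 3, 4, 9] takes 4 distinct colors; by symmetry let c(2) = 1, c(3) = 2, c(4) = 3, c(9) = 4.
- Vertex 11: neighbors [2, 3, 9] already have colors [1, 2, 4] ⇒ c(11) = 3.
- Vertex 5: neighbors [3, 4] already have colors [2, 3]; try each remaining color.
- Case c(5) = 1:
  - Vertex 13: neighbors [5, 3, 11] already have colors [1, 2, 3] ⇒ c(13) = 4.
  - Vertex 7: neighbors [5, 3, 11, 13] already have colors [1, 2, 3, 4] — all 4 colors blocked. Contradiction.
- Case c(5) = 4:
  - Vertex 13: neighbors [3, 11, 5] already have colors [2, 3, 4] ⇒ c(13) = 1.
  - Vertex 7: neighbors [13, 3, 11, 5] already have colors [1, 2, 3, 4] — all 4 colors blocked. Contradiction.
Every case ends in a contradiction, so G has no proper 4-coloring (χ ≥ 5).
The coloring below uses 5 colors, so χ(G) = 5.
A valid 5-coloring: color 1: [2, 6, 13]; color 2: [5, 11, 12]; color 3: [3, 8, 10]; color 4: [7, 9]; color 5: [4].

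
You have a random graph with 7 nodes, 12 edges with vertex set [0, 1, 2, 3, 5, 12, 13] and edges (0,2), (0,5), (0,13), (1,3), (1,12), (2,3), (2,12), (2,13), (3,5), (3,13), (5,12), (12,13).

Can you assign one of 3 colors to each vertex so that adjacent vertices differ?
A valid 3-coloring: color 1: [1, 2, 5]; color 2: [0, 3, 12]; color 3: [13].
(χ(G) = 3 ≤ 3.)

Yes, G is 3-colorable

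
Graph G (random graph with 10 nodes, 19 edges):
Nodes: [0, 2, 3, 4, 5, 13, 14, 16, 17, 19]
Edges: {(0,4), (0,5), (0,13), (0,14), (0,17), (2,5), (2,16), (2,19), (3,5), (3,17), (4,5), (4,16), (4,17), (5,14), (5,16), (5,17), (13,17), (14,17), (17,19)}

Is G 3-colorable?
The clique on vertices [0, 4, 5, 17] has size 4 > 3, so it alone needs 4 colors.

No, G is not 3-colorable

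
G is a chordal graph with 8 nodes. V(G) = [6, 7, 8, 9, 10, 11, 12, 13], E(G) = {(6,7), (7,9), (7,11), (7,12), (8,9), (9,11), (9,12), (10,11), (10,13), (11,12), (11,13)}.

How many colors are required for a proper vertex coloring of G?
χ(G) = 4

Clique number ω(G) = 4 (lower bound: χ ≥ ω).
The clique on [7, 9, 11, 12] has size 4, forcing χ ≥ 4, and the coloring below uses 4 colors, so χ(G) = 4.
A valid 4-coloring: color 1: [6, 8, 11]; color 2: [7, 10]; color 3: [9, 13]; color 4: [12].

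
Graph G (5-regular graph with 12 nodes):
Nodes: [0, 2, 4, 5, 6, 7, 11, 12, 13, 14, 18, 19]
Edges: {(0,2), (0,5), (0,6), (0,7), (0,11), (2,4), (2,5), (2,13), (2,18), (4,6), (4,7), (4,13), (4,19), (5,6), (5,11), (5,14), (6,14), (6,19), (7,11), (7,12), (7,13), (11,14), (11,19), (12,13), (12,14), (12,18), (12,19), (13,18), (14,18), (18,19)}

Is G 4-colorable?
Yes, G is 4-colorable

A valid 4-coloring: color 1: [5, 7, 18]; color 2: [0, 4, 14]; color 3: [2, 6, 11, 12]; color 4: [13, 19].
(χ(G) = 4 ≤ 4.)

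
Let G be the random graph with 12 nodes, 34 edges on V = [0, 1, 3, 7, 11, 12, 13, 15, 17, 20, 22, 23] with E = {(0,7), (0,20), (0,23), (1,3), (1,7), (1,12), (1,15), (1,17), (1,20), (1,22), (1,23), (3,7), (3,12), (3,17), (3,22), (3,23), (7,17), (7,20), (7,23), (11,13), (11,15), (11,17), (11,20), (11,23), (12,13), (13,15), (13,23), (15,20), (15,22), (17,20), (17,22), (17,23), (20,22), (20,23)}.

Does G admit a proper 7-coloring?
Yes, G is 7-colorable

A valid 7-coloring: color 1: [12, 22, 23]; color 2: [0, 1, 11]; color 3: [3, 13, 20]; color 4: [15, 17]; color 5: [7].
(χ(G) = 5 ≤ 7.)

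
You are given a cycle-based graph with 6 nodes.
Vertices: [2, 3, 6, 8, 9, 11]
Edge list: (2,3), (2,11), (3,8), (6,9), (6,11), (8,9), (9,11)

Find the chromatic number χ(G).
Clique number ω(G) = 3 (lower bound: χ ≥ ω).
The clique on [6, 9, 11] has size 3, forcing χ ≥ 3, and the coloring below uses 3 colors, so χ(G) = 3.
A valid 3-coloring: color 1: [8, 11]; color 2: [3, 9]; color 3: [2, 6].

χ(G) = 3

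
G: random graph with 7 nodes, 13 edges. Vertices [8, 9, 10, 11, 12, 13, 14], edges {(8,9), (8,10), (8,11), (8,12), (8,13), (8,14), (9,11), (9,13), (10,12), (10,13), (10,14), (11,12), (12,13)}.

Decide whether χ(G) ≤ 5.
Yes, G is 5-colorable

A valid 5-coloring: color 1: [8]; color 2: [9, 12, 14]; color 3: [10, 11]; color 4: [13].
(χ(G) = 4 ≤ 5.)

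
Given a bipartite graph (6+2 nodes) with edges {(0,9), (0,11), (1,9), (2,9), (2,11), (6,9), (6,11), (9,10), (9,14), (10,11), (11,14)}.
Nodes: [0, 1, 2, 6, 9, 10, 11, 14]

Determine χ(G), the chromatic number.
Clique number ω(G) = 2 (lower bound: χ ≥ ω).
The graph is bipartite (no odd cycle), so 2 colors suffice: χ(G) = 2.
A valid 2-coloring: color 1: [9, 11]; color 2: [0, 1, 2, 6, 10, 14].

χ(G) = 2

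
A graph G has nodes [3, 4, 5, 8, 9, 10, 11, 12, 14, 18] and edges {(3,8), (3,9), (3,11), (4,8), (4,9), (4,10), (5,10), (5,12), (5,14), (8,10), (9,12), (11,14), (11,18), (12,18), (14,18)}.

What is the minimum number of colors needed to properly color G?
Clique number ω(G) = 3 (lower bound: χ ≥ ω).
The clique on [4, 8, 10] has size 3, forcing χ ≥ 3, and the coloring below uses 3 colors, so χ(G) = 3.
A valid 3-coloring: color 1: [3, 4, 12, 14]; color 2: [5, 8, 9, 18]; color 3: [10, 11].

χ(G) = 3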